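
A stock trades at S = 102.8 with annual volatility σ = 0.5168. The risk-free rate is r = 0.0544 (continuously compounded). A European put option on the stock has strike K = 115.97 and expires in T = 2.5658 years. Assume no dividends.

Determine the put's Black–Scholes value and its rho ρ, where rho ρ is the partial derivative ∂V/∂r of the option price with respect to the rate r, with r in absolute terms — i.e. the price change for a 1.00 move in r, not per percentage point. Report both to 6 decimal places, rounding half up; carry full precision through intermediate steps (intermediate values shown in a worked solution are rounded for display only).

price = 31.732793
ρ = -168.750183

σ√T = 0.5168·√2.5658 = 0.827816
d₁ = (ln(S/K) + (r+σ²/2)T) / (σ√T) = (ln(102.8/115.97) + (0.0544+0.5168²/2)·2.5658) / 0.827816 = (-0.120546 + 0.482219) / 0.827816 = 0.436900
d₂ = d₁ − σ√T = 0.436900 − 0.827816 = -0.390916
e^{−rT} = e^{−0.0544·2.5658} = 0.869724
N(−d₁) = 0.331092,  N(−d₂) = 0.652070
Put price V = K·e^{−rT}·N(−d₂) − S·N(−d₁) = 65.769032 − 34.036239 = 31.732793
ρ = −K·T·e^{−rT}·N(−d₂) = -168.750183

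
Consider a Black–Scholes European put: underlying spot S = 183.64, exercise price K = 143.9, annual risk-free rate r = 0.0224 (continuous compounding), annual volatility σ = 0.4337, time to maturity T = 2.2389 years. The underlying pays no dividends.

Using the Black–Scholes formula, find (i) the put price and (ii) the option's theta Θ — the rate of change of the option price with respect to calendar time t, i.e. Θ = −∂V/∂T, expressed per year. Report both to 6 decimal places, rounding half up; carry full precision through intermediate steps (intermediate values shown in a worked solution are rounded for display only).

price = 21.317889
Θ = -6.471682

σ√T = 0.4337·√2.2389 = 0.648943
d₁ = (ln(S/K) + (r+σ²/2)T) / (σ√T) = (ln(183.64/143.9) + (0.0224+0.4337²/2)·2.2389) / 0.648943 = (0.243859 + 0.260715) / 0.648943 = 0.777531
d₂ = d₁ − σ√T = 0.777531 − 0.648943 = 0.128588
e^{−rT} = e^{−0.0224·2.2389} = 0.951085
N(−d₁) = 0.218423,  N(−d₂) = 0.448842
Put price V = K·e^{−rT}·N(−d₂) − S·N(−d₁) = 61.429029 − 40.111139 = 21.317889
φ(d₁) = (1/√(2π))·e^{−d₁²/2} = 0.294871
Θ = −S·φ(d₁)·σ/(2√T) + r·K·e^{−rT}·N(−d₂) = −7.847692 + 1.376010 = -6.471682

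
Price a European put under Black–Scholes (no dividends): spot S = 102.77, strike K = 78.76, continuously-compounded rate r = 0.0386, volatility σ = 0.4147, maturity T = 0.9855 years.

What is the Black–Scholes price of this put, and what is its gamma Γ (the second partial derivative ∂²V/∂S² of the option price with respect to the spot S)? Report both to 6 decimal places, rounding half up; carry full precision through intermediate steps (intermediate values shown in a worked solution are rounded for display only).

σ√T = 0.4147·√0.9855 = 0.411682
d₁ = (ln(S/K) + (r+σ²/2)T) / (σ√T) = (ln(102.77/78.76) + (0.0386+0.4147²/2)·0.9855) / 0.411682 = (0.266088 + 0.122782) / 0.411682 = 0.944587
d₂ = d₁ − σ√T = 0.944587 − 0.411682 = 0.532904
e^{−rT} = e^{−0.0386·0.9855} = 0.962674
N(−d₁) = 0.172435,  N(−d₂) = 0.297050
Put price V = K·e^{−rT}·N(−d₂) − S·N(−d₁) = 22.522391 − 17.721142 = 4.801249
φ(d₁) = (1/√(2π))·e^{−d₁²/2} = 0.255365
Γ = φ(d₁) / (S·σ·√T) = 0.006036

price = 4.801249
Γ = 0.006036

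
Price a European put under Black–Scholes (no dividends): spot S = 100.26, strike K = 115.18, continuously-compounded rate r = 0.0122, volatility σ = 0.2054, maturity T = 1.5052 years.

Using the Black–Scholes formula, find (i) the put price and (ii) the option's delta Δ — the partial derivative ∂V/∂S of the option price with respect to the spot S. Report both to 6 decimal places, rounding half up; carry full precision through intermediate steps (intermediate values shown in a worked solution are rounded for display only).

σ√T = 0.2054·√1.5052 = 0.251998
d₁ = (ln(S/K) + (r+σ²/2)T) / (σ√T) = (ln(100.26/115.18) + (0.0122+0.2054²/2)·1.5052) / 0.251998 = (-0.138729 + 0.050115) / 0.251998 = -0.351647
d₂ = d₁ − σ√T = -0.351647 − 0.251998 = -0.603645
e^{−rT} = e^{−0.0122·1.5052} = 0.981804
N(−d₁) = 0.637448,  N(−d₂) = 0.726960
Put price V = K·e^{−rT}·N(−d₂) − S·N(−d₁) = 82.207700 − 63.910567 = 18.297132
Δ = −N(−d₁) = -0.637448

price = 18.297132
Δ = -0.637448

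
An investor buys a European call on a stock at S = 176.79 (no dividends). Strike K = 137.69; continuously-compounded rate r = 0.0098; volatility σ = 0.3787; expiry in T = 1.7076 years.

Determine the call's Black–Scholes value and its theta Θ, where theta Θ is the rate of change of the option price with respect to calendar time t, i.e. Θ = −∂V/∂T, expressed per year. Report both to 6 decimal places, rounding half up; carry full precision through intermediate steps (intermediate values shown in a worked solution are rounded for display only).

price = 55.405282
Θ = -8.317470

σ√T = 0.3787·√1.7076 = 0.494867
d₁ = (ln(S/K) + (r+σ²/2)T) / (σ√T) = (ln(176.79/137.69) + (0.0098+0.3787²/2)·1.7076) / 0.494867 = (0.249958 + 0.139181) / 0.494867 = 0.786351
d₂ = d₁ − σ√T = 0.786351 − 0.494867 = 0.291484
e^{−rT} = e^{−0.0098·1.7076} = 0.983405
N(d₁) = 0.784169,  N(d₂) = 0.614659
Call price V = S·N(d₁) − K·e^{−rT}·N(d₂) = 138.633231 − 83.227949 = 55.405282
φ(d₁) = (1/√(2π))·e^{−d₁²/2} = 0.292845
Θ = −S·φ(d₁)·σ/(2√T) − r·K·e^{−rT}·N(d₂) = −7.501836 − 0.815634 = -8.317470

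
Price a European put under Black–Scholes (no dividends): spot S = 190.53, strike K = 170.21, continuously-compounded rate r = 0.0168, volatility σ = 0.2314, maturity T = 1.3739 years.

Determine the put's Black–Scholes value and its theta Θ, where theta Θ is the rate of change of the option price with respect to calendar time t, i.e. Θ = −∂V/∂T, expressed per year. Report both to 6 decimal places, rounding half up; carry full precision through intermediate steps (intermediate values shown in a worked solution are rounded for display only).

σ√T = 0.2314·√1.3739 = 0.271232
d₁ = (ln(S/K) + (r+σ²/2)T) / (σ√T) = (ln(190.53/170.21) + (0.0168+0.2314²/2)·1.3739) / 0.271232 = (0.112777 + 0.059865) / 0.271232 = 0.636509
d₂ = d₁ − σ√T = 0.636509 − 0.271232 = 0.365277
e^{−rT} = e^{−0.0168·1.3739} = 0.977183
N(−d₁) = 0.262222,  N(−d₂) = 0.357452
Put price V = K·e^{−rT}·N(−d₂) − S·N(−d₁) = 59.453716 − 49.961225 = 9.492492
φ(d₁) = (1/√(2π))·e^{−d₁²/2} = 0.325787
Θ = −S·φ(d₁)·σ/(2√T) + r·K·e^{−rT}·N(−d₂) = −6.127078 + 0.998822 = -5.128255

price = 9.492492
Θ = -5.128255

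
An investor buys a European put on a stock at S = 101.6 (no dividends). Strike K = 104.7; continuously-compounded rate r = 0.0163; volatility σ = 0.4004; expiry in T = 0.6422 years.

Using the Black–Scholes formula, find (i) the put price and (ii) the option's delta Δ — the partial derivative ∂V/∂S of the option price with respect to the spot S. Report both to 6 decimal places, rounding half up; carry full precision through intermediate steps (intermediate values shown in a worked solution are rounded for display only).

price = 14.107199
Δ = -0.460415

σ√T = 0.4004·√0.6422 = 0.320870
d₁ = (ln(S/K) + (r+σ²/2)T) / (σ√T) = (ln(101.6/104.7) + (0.0163+0.4004²/2)·0.6422) / 0.320870 = (-0.030056 + 0.061947) / 0.320870 = 0.099389
d₂ = d₁ − σ√T = 0.099389 − 0.320870 = -0.221481
e^{−rT} = e^{−0.0163·0.6422} = 0.989587
N(−d₁) = 0.460415,  N(−d₂) = 0.587641
Put price V = K·e^{−rT}·N(−d₂) − S·N(−d₁) = 60.885317 − 46.778119 = 14.107199
Δ = −N(−d₁) = -0.460415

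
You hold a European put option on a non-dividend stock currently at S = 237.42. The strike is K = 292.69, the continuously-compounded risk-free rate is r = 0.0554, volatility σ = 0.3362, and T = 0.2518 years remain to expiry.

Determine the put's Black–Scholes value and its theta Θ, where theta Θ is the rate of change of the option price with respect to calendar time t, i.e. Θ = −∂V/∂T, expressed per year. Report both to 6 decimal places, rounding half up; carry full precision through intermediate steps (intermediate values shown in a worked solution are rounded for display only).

σ√T = 0.3362·√0.2518 = 0.168704
d₁ = (ln(S/K) + (r+σ²/2)T) / (σ√T) = (ln(237.42/292.69) + (0.0554+0.3362²/2)·0.2518) / 0.168704 = (-0.209283 + 0.028180) / 0.168704 = -1.073495
d₂ = d₁ − σ√T = -1.073495 − 0.168704 = -1.242199
e^{−rT} = e^{−0.0554·0.2518} = 0.986147
N(−d₁) = 0.858476,  N(−d₂) = 0.892919
Put price V = K·e^{−rT}·N(−d₂) − S·N(−d₁) = 257.727895 − 203.819266 = 53.908630
φ(d₁) = (1/√(2π))·e^{−d₁²/2} = 0.224218
Θ = −S·φ(d₁)·σ/(2√T) + r·K·e^{−rT}·N(−d₂) = −17.833163 + 14.278125 = -3.555038

price = 53.908630
Θ = -3.555038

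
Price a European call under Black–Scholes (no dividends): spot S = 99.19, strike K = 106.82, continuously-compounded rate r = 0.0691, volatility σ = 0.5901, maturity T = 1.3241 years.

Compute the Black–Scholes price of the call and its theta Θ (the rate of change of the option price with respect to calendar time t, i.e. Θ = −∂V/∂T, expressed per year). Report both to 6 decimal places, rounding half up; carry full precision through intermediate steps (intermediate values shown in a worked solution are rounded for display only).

price = 26.998277
Θ = -12.030211

σ√T = 0.5901·√1.3241 = 0.679025
d₁ = (ln(S/K) + (r+σ²/2)T) / (σ√T) = (ln(99.19/106.82) + (0.0691+0.5901²/2)·1.3241) / 0.679025 = (-0.074108 + 0.322033) / 0.679025 = 0.365119
d₂ = d₁ − σ√T = 0.365119 − 0.679025 = -0.313906
e^{−rT} = e^{−0.0691·1.3241} = 0.912566
N(d₁) = 0.642489,  N(d₂) = 0.376796
Call price V = S·N(d₁) − K·e^{−rT}·N(d₂) = 63.728455 − 36.730178 = 26.998277
φ(d₁) = (1/√(2π))·e^{−d₁²/2} = 0.373217
Θ = −S·φ(d₁)·σ/(2√T) − r·K·e^{−rT}·N(d₂) = −9.492156 − 2.538055 = -12.030211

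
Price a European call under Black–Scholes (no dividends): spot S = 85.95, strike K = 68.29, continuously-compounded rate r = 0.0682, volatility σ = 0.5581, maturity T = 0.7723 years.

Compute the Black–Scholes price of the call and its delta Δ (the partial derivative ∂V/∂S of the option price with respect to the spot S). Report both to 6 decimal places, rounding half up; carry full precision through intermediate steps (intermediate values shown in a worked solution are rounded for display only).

price = 27.476376
Δ = 0.794340

σ√T = 0.5581·√0.7723 = 0.490462
d₁ = (ln(S/K) + (r+σ²/2)T) / (σ√T) = (ln(85.95/68.29) + (0.0682+0.5581²/2)·0.7723) / 0.490462 = (0.230002 + 0.172947) / 0.490462 = 0.821572
d₂ = d₁ − σ√T = 0.821572 − 0.490462 = 0.331110
e^{−rT} = e^{−0.0682·0.7723} = 0.948692
N(d₁) = 0.794340,  N(d₂) = 0.629719
Call price V = S·N(d₁) − K·e^{−rT}·N(d₂) = 68.273501 − 40.797125 = 27.476376
Δ = N(d₁) = 0.794340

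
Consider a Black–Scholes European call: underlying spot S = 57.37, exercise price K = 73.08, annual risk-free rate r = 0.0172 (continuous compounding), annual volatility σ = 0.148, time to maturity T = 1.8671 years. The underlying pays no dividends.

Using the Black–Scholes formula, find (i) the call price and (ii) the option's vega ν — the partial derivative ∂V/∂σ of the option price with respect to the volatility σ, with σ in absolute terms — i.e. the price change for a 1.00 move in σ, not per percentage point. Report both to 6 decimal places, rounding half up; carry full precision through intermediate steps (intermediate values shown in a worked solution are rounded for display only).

σ√T = 0.148·√1.8671 = 0.202230
d₁ = (ln(S/K) + (r+σ²/2)T) / (σ√T) = (ln(57.37/73.08) + (0.0172+0.148²/2)·1.8671) / 0.202230 = (-0.242033 + 0.052563) / 0.202230 = -0.936907
d₂ = d₁ − σ√T = -0.936907 − 0.202230 = -1.139137
e^{−rT} = e^{−0.0172·1.8671} = 0.968396
N(d₁) = 0.174403,  N(d₂) = 0.127323
Call price V = S·N(d₁) − K·e^{−rT}·N(d₂) = 10.005516 − 9.010703 = 0.994813
φ(d₁) = (1/√(2π))·e^{−d₁²/2} = 0.257217
ν = S·φ(d₁)·√T = 20.163602

price = 0.994813
ν = 20.163602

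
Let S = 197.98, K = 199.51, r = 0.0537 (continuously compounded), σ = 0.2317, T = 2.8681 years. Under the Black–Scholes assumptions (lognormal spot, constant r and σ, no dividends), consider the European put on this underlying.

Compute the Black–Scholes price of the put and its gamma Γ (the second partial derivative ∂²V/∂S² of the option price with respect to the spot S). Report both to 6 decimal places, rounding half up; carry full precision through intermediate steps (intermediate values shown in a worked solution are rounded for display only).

price = 17.167430
Γ = 0.004368

σ√T = 0.2317·√2.8681 = 0.392395
d₁ = (ln(S/K) + (r+σ²/2)T) / (σ√T) = (ln(197.98/199.51) + (0.0537+0.2317²/2)·2.8681) / 0.392395 = (-0.007698 + 0.231004) / 0.392395 = 0.569084
d₂ = d₁ − σ√T = 0.569084 − 0.392395 = 0.176689
e^{−rT} = e^{−0.0537·2.8681} = 0.857257
N(−d₁) = 0.284650,  N(−d₂) = 0.429876
Put price V = K·e^{−rT}·N(−d₂) − S·N(−d₁) = 73.522373 − 56.354943 = 17.167430
φ(d₁) = (1/√(2π))·e^{−d₁²/2} = 0.339301
Γ = φ(d₁) / (S·σ·√T) = 0.004368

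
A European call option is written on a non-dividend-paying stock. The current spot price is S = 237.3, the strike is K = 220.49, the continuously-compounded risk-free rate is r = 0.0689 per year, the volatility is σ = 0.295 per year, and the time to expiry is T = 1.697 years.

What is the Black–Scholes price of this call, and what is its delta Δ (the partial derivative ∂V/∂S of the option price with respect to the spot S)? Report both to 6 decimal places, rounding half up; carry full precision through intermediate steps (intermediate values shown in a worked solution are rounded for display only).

price = 57.502674
Δ = 0.754145

σ√T = 0.295·√1.697 = 0.384293
d₁ = (ln(S/K) + (r+σ²/2)T) / (σ√T) = (ln(237.3/220.49) + (0.0689+0.295²/2)·1.697) / 0.384293 = (0.073473 + 0.190764) / 0.384293 = 0.687591
d₂ = d₁ − σ√T = 0.687591 − 0.384293 = 0.303298
e^{−rT} = e^{−0.0689·1.697} = 0.889653
N(d₁) = 0.754145,  N(d₂) = 0.619169
Call price V = S·N(d₁) − K·e^{−rT}·N(d₂) = 178.958592 − 121.455917 = 57.502674
Δ = N(d₁) = 0.754145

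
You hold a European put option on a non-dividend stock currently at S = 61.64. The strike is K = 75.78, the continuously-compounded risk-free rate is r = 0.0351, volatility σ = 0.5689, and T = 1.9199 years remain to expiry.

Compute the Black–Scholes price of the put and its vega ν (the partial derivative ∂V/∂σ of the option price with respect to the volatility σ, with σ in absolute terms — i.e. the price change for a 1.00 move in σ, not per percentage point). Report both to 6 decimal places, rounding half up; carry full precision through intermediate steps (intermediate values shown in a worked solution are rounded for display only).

σ√T = 0.5689·√1.9199 = 0.788270
d₁ = (ln(S/K) + (r+σ²/2)T) / (σ√T) = (ln(61.64/75.78) + (0.0351+0.5689²/2)·1.9199) / 0.788270 = (-0.206523 + 0.378074) / 0.788270 = 0.217629
d₂ = d₁ − σ√T = 0.217629 − 0.788270 = -0.570642
e^{−rT} = e^{−0.0351·1.9199} = 0.934832
N(−d₁) = 0.413859,  N(−d₂) = 0.715879
Put price V = K·e^{−rT}·N(−d₂) − S·N(−d₁) = 50.713972 − 25.510283 = 25.203689
φ(d₁) = (1/√(2π))·e^{−d₁²/2} = 0.389606
ν = S·φ(d₁)·√T = 33.275717

price = 25.203689
ν = 33.275717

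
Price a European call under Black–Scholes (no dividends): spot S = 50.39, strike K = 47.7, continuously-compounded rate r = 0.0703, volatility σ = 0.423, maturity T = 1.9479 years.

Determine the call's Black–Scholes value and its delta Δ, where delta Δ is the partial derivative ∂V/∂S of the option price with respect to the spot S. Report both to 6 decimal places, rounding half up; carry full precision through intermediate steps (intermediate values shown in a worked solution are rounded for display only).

σ√T = 0.423·√1.9479 = 0.590369
d₁ = (ln(S/K) + (r+σ²/2)T) / (σ√T) = (ln(50.39/47.7) + (0.0703+0.423²/2)·1.9479) / 0.590369 = (0.054861 + 0.311205) / 0.590369 = 0.620064
d₂ = d₁ − σ√T = 0.620064 − 0.590369 = 0.029695
e^{−rT} = e^{−0.0703·1.9479} = 0.872025
N(d₁) = 0.732392,  N(d₂) = 0.511845
Call price V = S·N(d₁) − K·e^{−rT}·N(d₂) = 36.905239 − 21.290480 = 15.614759
Δ = N(d₁) = 0.732392

price = 15.614759
Δ = 0.732392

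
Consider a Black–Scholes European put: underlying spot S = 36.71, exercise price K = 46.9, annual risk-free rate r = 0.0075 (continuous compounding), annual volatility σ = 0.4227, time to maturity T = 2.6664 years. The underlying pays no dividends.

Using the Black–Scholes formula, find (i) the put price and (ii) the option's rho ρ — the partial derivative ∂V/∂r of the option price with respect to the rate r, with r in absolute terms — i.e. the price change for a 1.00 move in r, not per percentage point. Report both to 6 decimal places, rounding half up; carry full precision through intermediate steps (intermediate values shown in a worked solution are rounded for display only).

price = 16.354151
ρ = -91.799505

σ√T = 0.4227·√2.6664 = 0.690232
d₁ = (ln(S/K) + (r+σ²/2)T) / (σ√T) = (ln(36.71/46.9) + (0.0075+0.4227²/2)·2.6664) / 0.690232 = (-0.244968 + 0.258208) / 0.690232 = 0.019181
d₂ = d₁ − σ√T = 0.019181 − 0.690232 = -0.671051
e^{−rT} = e^{−0.0075·2.6664} = 0.980201
N(−d₁) = 0.492348,  N(−d₂) = 0.748906
Put price V = K·e^{−rT}·N(−d₂) − S·N(−d₁) = 34.428257 − 18.074106 = 16.354151
ρ = −K·T·e^{−rT}·N(−d₂) = -91.799505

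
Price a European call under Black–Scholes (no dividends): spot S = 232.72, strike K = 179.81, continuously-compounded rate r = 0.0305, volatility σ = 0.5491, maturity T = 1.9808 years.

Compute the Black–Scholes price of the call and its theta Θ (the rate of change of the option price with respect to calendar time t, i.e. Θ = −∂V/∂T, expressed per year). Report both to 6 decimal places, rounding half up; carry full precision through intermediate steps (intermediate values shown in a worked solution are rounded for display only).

σ√T = 0.5491·√1.9808 = 0.772808
d₁ = (ln(S/K) + (r+σ²/2)T) / (σ√T) = (ln(232.72/179.81) + (0.0305+0.5491²/2)·1.9808) / 0.772808 = (0.257935 + 0.359031) / 0.772808 = 0.798343
d₂ = d₁ − σ√T = 0.798343 − 0.772808 = 0.025535
e^{−rT} = e^{−0.0305·1.9808} = 0.941374
N(d₁) = 0.787664,  N(d₂) = 0.510186
Call price V = S·N(d₁) − K·e^{−rT}·N(d₂) = 183.305220 − 86.358385 = 96.946835
φ(d₁) = (1/√(2π))·e^{−d₁²/2} = 0.290075
Θ = −S·φ(d₁)·σ/(2√T) − r·K·e^{−rT}·N(d₂) = −13.168788 − 2.633931 = -15.802719

price = 96.946835
Θ = -15.802719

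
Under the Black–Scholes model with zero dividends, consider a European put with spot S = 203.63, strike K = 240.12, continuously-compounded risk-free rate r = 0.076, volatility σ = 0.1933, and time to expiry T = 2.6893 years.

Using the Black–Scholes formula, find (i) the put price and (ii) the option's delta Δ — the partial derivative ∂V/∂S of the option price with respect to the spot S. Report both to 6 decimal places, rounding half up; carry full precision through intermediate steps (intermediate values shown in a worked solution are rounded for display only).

σ√T = 0.1933·√2.6893 = 0.316994
d₁ = (ln(S/K) + (r+σ²/2)T) / (σ√T) = (ln(203.63/240.12) + (0.076+0.1933²/2)·2.6893) / 0.316994 = (-0.164834 + 0.254629) / 0.316994 = 0.283271
d₂ = d₁ − σ√T = 0.283271 − 0.316994 = -0.033723
e^{−rT} = e^{−0.076·2.6893} = 0.815147
N(−d₁) = 0.388485,  N(−d₂) = 0.513451
Put price V = K·e^{−rT}·N(−d₂) − S·N(−d₁) = 100.499371 − 79.107103 = 21.392268
Δ = −N(−d₁) = -0.388485

price = 21.392268
Δ = -0.388485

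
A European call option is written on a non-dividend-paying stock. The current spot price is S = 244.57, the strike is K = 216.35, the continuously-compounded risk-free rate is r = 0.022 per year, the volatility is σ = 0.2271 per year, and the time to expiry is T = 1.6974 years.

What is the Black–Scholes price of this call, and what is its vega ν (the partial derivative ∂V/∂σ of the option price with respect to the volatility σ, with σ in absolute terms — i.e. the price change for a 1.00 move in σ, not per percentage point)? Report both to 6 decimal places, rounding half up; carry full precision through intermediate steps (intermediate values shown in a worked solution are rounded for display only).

price = 48.475225
ν = 100.291184

σ√T = 0.2271·√1.6974 = 0.295876
d₁ = (ln(S/K) + (r+σ²/2)T) / (σ√T) = (ln(244.57/216.35) + (0.022+0.2271²/2)·1.6974) / 0.295876 = (0.122604 + 0.081114) / 0.295876 = 0.688526
d₂ = d₁ − σ√T = 0.688526 − 0.295876 = 0.392650
e^{−rT} = e^{−0.022·1.6974} = 0.963346
N(d₁) = 0.754439,  N(d₂) = 0.652711
Call price V = S·N(d₁) − K·e^{−rT}·N(d₂) = 184.513200 − 136.037975 = 48.475225
φ(d₁) = (1/√(2π))·e^{−d₁²/2} = 0.314751
ν = S·φ(d₁)·√T = 100.291184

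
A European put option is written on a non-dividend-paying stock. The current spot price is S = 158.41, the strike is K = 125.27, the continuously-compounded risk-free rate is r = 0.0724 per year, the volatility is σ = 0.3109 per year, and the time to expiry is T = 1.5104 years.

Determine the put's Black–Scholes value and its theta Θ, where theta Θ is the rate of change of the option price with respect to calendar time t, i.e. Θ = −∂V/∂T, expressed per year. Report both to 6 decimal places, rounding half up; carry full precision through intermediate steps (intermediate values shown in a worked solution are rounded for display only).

σ√T = 0.3109·√1.5104 = 0.382091
d₁ = (ln(S/K) + (r+σ²/2)T) / (σ√T) = (ln(158.41/125.27) + (0.0724+0.3109²/2)·1.5104) / 0.382091 = (0.234715 + 0.182350) / 0.382091 = 1.091533
d₂ = d₁ − σ√T = 1.091533 − 0.382091 = 0.709442
e^{−rT} = e^{−0.0724·1.5104} = 0.896414
N(−d₁) = 0.137519,  N(−d₂) = 0.239025
Put price V = K·e^{−rT}·N(−d₂) − S·N(−d₁) = 26.841025 − 21.784413 = 5.056612
φ(d₁) = (1/√(2π))·e^{−d₁²/2} = 0.219883
Θ = −S·φ(d₁)·σ/(2√T) + r·K·e^{−rT}·N(−d₂) = −4.405736 + 1.943290 = -2.462446

price = 5.056612
Θ = -2.462446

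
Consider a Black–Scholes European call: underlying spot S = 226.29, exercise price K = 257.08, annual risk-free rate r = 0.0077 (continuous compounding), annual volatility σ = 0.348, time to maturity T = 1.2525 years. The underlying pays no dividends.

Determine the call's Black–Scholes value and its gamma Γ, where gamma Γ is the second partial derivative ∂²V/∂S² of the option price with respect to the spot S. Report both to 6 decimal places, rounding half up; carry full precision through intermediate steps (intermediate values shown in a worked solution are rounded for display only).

price = 24.629098
Γ = 0.004500

σ√T = 0.348·√1.2525 = 0.389465
d₁ = (ln(S/K) + (r+σ²/2)T) / (σ√T) = (ln(226.29/257.08) + (0.0077+0.348²/2)·1.2525) / 0.389465 = (-0.127570 + 0.085486) / 0.389465 = -0.108057
d₂ = d₁ − σ√T = -0.108057 − 0.389465 = -0.497522
e^{−rT} = e^{−0.0077·1.2525} = 0.990402
N(d₁) = 0.456975,  N(d₂) = 0.309411
Call price V = S·N(d₁) − K·e^{−rT}·N(d₂) = 103.408941 − 78.779843 = 24.629098
φ(d₁) = (1/√(2π))·e^{−d₁²/2} = 0.396620
Γ = φ(d₁) / (S·σ·√T) = 0.004500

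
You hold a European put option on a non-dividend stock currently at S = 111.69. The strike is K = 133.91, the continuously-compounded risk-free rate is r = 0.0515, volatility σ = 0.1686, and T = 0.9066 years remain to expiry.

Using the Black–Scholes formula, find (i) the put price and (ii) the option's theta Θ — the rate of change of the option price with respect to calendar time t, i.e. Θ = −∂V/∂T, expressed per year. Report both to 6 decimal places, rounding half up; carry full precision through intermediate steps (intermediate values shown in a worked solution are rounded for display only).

σ√T = 0.1686·√0.9066 = 0.160533
d₁ = (ln(S/K) + (r+σ²/2)T) / (σ√T) = (ln(111.69/133.91) + (0.0515+0.1686²/2)·0.9066) / 0.160533 = (-0.181441 + 0.059575) / 0.160533 = -0.759128
d₂ = d₁ − σ√T = -0.759128 − 0.160533 = -0.919661
e^{−rT} = e^{−0.0515·0.9066} = 0.954383
N(−d₁) = 0.776112,  N(−d₂) = 0.821125
Put price V = K·e^{−rT}·N(−d₂) − S·N(−d₁) = 104.940991 − 86.683942 = 18.257049
φ(d₁) = (1/√(2π))·e^{−d₁²/2} = 0.299070
Θ = −S·φ(d₁)·σ/(2√T) + r·K·e^{−rT}·N(−d₂) = −2.957383 + 5.404461 = 2.447078

price = 18.257049
Θ = 2.447078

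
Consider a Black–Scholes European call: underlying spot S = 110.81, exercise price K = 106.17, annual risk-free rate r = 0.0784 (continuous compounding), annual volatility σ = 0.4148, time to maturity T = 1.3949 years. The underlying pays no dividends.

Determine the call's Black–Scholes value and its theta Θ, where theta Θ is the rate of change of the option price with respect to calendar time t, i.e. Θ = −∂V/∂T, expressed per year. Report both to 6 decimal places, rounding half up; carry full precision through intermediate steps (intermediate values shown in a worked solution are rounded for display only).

price = 28.680703
Θ = -10.578873

σ√T = 0.4148·√1.3949 = 0.489903
d₁ = (ln(S/K) + (r+σ²/2)T) / (σ√T) = (ln(110.81/106.17) + (0.0784+0.4148²/2)·1.3949) / 0.489903 = (0.042775 + 0.229363) / 0.489903 = 0.555494
d₂ = d₁ − σ√T = 0.555494 − 0.489903 = 0.065591
e^{−rT} = e^{−0.0784·1.3949} = 0.896408
N(d₁) = 0.710722,  N(d₂) = 0.526148
Call price V = S·N(d₁) − K·e^{−rT}·N(d₂) = 78.755051 − 50.074348 = 28.680703
φ(d₁) = (1/√(2π))·e^{−d₁²/2} = 0.341904
Θ = −S·φ(d₁)·σ/(2√T) − r·K·e^{−rT}·N(d₂) = −6.653044 − 3.925829 = -10.578873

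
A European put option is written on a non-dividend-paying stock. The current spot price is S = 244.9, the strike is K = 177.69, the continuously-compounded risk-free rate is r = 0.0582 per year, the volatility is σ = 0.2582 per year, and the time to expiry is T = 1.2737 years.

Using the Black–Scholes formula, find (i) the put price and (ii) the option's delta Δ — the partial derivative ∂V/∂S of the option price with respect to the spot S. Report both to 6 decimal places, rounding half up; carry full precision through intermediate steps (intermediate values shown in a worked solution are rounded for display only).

price = 2.350650
Δ = -0.066676

σ√T = 0.2582·√1.2737 = 0.291400
d₁ = (ln(S/K) + (r+σ²/2)T) / (σ√T) = (ln(244.9/177.69) + (0.0582+0.2582²/2)·1.2737) / 0.291400 = (0.320810 + 0.116586) / 0.291400 = 1.501014
d₂ = d₁ − σ√T = 1.501014 − 0.291400 = 1.209614
e^{−rT} = e^{−0.0582·1.2737} = 0.928552
N(−d₁) = 0.066676,  N(−d₂) = 0.113213
Put price V = K·e^{−rT}·N(−d₂) − S·N(−d₁) = 18.679581 − 16.328931 = 2.350650
Δ = −N(−d₁) = -0.066676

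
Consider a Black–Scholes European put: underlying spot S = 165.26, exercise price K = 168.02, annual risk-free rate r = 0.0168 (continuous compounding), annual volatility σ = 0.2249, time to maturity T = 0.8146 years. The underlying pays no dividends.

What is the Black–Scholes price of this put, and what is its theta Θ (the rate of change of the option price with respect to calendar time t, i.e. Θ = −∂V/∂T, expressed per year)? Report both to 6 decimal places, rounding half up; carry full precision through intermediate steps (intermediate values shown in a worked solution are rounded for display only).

price = 13.618350
Θ = -6.662560

σ√T = 0.2249·√0.8146 = 0.202984
d₁ = (ln(S/K) + (r+σ²/2)T) / (σ√T) = (ln(165.26/168.02) + (0.0168+0.2249²/2)·0.8146) / 0.202984 = (-0.016563 + 0.034287) / 0.202984 = 0.087315
d₂ = d₁ − σ√T = 0.087315 − 0.202984 = -0.115669
e^{−rT} = e^{−0.0168·0.8146} = 0.986408
N(−d₁) = 0.465211,  N(−d₂) = 0.546043
Put price V = K·e^{−rT}·N(−d₂) − S·N(−d₁) = 90.499065 − 76.880715 = 13.618350
φ(d₁) = (1/√(2π))·e^{−d₁²/2} = 0.397424
Θ = −S·φ(d₁)·σ/(2√T) + r·K·e^{−rT}·N(−d₂) = −8.182944 + 1.520384 = -6.662560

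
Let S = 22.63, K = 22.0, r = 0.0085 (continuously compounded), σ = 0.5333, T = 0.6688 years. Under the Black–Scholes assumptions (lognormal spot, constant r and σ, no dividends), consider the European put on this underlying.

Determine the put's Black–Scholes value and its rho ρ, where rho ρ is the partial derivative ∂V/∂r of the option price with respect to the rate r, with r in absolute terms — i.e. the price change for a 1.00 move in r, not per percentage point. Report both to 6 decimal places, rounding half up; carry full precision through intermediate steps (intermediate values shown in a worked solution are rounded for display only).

price = 3.475390
ρ = -8.131266

σ√T = 0.5333·√0.6688 = 0.436134
d₁ = (ln(S/K) + (r+σ²/2)T) / (σ√T) = (ln(22.63/22.0) + (0.0085+0.5333²/2)·0.6688) / 0.436134 = (0.028234 + 0.100791) / 0.436134 = 0.295838
d₂ = d₁ − σ√T = 0.295838 − 0.436134 = -0.140295
e^{−rT} = e^{−0.0085·0.6688} = 0.994331
N(−d₁) = 0.383677,  N(−d₂) = 0.555787
Put price V = K·e^{−rT}·N(−d₂) − S·N(−d₁) = 12.157994 − 8.682604 = 3.475390
ρ = −K·T·e^{−rT}·N(−d₂) = -8.131266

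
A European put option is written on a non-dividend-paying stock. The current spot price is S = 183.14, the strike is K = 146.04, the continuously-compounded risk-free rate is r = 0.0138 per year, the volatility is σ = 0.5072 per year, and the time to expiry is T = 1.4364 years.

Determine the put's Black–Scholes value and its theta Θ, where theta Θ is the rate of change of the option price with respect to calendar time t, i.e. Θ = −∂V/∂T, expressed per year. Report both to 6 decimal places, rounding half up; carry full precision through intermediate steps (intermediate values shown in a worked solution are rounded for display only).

σ√T = 0.5072·√1.4364 = 0.607879
d₁ = (ln(S/K) + (r+σ²/2)T) / (σ√T) = (ln(183.14/146.04) + (0.0138+0.5072²/2)·1.4364) / 0.607879 = (0.226370 + 0.204581) / 0.607879 = 0.708942
d₂ = d₁ − σ√T = 0.708942 − 0.607879 = 0.101064
e^{−rT} = e^{−0.0138·1.4364} = 0.980373
N(−d₁) = 0.239180,  N(−d₂) = 0.459750
Put price V = K·e^{−rT}·N(−d₂) − S·N(−d₁) = 65.824087 − 43.803453 = 22.020634
φ(d₁) = (1/√(2π))·e^{−d₁²/2} = 0.310293
Θ = −S·φ(d₁)·σ/(2√T) + r·K·e^{−rT}·N(−d₂) = −12.024494 + 0.908372 = -11.116122

price = 22.020634
Θ = -11.116122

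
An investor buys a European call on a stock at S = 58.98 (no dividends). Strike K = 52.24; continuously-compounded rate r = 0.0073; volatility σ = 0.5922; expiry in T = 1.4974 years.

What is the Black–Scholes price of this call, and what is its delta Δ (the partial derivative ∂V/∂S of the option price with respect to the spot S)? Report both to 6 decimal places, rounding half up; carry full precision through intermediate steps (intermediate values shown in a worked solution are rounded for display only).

σ√T = 0.5922·√1.4974 = 0.724665
d₁ = (ln(S/K) + (r+σ²/2)T) / (σ√T) = (ln(58.98/52.24) + (0.0073+0.5922²/2)·1.4974) / 0.724665 = (0.121350 + 0.273501) / 0.724665 = 0.544873
d₂ = d₁ − σ√T = 0.544873 − 0.724665 = -0.179792
e^{−rT} = e^{−0.0073·1.4974} = 0.989129
N(d₁) = 0.707080,  N(d₂) = 0.428658
Call price V = S·N(d₁) − K·e^{−rT}·N(d₂) = 41.703559 − 22.149650 = 19.553910
Δ = N(d₁) = 0.707080

price = 19.553910
Δ = 0.707080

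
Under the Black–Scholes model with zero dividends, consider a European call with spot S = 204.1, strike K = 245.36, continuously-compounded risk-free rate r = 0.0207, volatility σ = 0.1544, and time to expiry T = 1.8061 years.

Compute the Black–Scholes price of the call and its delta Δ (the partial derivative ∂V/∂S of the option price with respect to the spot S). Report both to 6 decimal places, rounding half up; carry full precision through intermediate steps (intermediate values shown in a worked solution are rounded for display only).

price = 6.413781
Δ = 0.273127

σ√T = 0.1544·√1.8061 = 0.207500
d₁ = (ln(S/K) + (r+σ²/2)T) / (σ√T) = (ln(204.1/245.36) + (0.0207+0.1544²/2)·1.8061) / 0.207500 = (-0.184116 + 0.058914) / 0.207500 = -0.603383
d₂ = d₁ − σ√T = -0.603383 − 0.207500 = -0.810883
e^{−rT} = e^{−0.0207·1.8061} = 0.963304
N(d₁) = 0.273127,  N(d₂) = 0.208716
Call price V = S·N(d₁) − K·e^{−rT}·N(d₂) = 55.745198 − 49.331417 = 6.413781
Δ = N(d₁) = 0.273127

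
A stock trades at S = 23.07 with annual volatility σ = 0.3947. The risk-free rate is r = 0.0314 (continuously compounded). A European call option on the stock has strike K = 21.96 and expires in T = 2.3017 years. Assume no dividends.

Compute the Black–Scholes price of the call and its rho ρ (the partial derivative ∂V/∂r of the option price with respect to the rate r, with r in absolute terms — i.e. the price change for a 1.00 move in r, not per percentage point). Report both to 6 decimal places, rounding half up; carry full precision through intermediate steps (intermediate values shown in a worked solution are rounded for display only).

price = 6.541632
ρ = 21.705671

σ√T = 0.3947·√2.3017 = 0.598813
d₁ = (ln(S/K) + (r+σ²/2)T) / (σ√T) = (ln(23.07/21.96) + (0.0314+0.3947²/2)·2.3017) / 0.598813 = (0.049310 + 0.251562) / 0.598813 = 0.502448
d₂ = d₁ − σ√T = 0.502448 − 0.598813 = -0.096365
e^{−rT} = e^{−0.0314·2.3017} = 0.930277
N(d₁) = 0.692324,  N(d₂) = 0.461615
Call price V = S·N(d₁) − K·e^{−rT}·N(d₂) = 15.971910 − 9.430278 = 6.541632
ρ = K·T·e^{−rT}·N(d₂) = 21.705671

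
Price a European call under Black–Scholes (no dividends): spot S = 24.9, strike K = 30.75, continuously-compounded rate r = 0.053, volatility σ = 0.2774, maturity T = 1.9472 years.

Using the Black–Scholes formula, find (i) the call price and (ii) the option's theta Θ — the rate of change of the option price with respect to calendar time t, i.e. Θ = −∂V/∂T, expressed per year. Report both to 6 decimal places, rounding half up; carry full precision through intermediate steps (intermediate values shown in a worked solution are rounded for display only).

σ√T = 0.2774·√1.9472 = 0.387090
d₁ = (ln(S/K) + (r+σ²/2)T) / (σ√T) = (ln(24.9/30.75) + (0.053+0.2774²/2)·1.9472) / 0.387090 = (-0.211022 + 0.178121) / 0.387090 = -0.084997
d₂ = d₁ − σ√T = -0.084997 − 0.387090 = -0.472086
e^{−rT} = e^{−0.053·1.9472} = 0.901945
N(d₁) = 0.466132,  N(d₂) = 0.318433
Call price V = S·N(d₁) − K·e^{−rT}·N(d₂) = 11.606688 − 8.831667 = 2.775021
φ(d₁) = (1/√(2π))·e^{−d₁²/2} = 0.397504
Θ = −S·φ(d₁)·σ/(2√T) − r·K·e^{−rT}·N(d₂) = −0.983811 − 0.468078 = -1.451890

price = 2.775021
Θ = -1.451890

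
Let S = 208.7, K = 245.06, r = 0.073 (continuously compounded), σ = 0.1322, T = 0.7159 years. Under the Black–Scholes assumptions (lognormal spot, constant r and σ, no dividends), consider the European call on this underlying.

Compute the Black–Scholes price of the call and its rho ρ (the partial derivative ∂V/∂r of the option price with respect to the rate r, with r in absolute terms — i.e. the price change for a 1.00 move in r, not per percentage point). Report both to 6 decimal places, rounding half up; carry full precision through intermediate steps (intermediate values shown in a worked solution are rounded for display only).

price = 2.176760
ρ = 25.440420

σ√T = 0.1322·√0.7159 = 0.111856
d₁ = (ln(S/K) + (r+σ²/2)T) / (σ√T) = (ln(208.7/245.06) + (0.073+0.1322²/2)·0.7159) / 0.111856 = (-0.160605 + 0.058517) / 0.111856 = -0.912683
d₂ = d₁ − σ√T = -0.912683 − 0.111856 = -1.024539
e^{−rT} = e^{−0.073·0.7159} = 0.949081
N(d₁) = 0.180705,  N(d₂) = 0.152790
Call price V = S·N(d₁) − K·e^{−rT}·N(d₂) = 37.713036 − 35.536275 = 2.176760
ρ = K·T·e^{−rT}·N(d₂) = 25.440420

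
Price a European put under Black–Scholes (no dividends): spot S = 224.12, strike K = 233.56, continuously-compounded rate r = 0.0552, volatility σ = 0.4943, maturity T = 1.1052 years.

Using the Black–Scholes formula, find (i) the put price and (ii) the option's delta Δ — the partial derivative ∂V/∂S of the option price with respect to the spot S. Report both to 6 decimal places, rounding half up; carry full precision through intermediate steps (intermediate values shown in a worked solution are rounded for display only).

σ√T = 0.4943·√1.1052 = 0.519650
d₁ = (ln(S/K) + (r+σ²/2)T) / (σ√T) = (ln(224.12/233.56) + (0.0552+0.4943²/2)·1.1052) / 0.519650 = (-0.041257 + 0.196025) / 0.519650 = 0.297831
d₂ = d₁ − σ√T = 0.297831 − 0.519650 = -0.221819
e^{−rT} = e^{−0.0552·1.1052} = 0.940817
N(−d₁) = 0.382916,  N(−d₂) = 0.587773
Put price V = K·e^{−rT}·N(−d₂) − S·N(−d₁) = 129.155498 − 85.819172 = 43.336326
Δ = −N(−d₁) = -0.382916

price = 43.336326
Δ = -0.382916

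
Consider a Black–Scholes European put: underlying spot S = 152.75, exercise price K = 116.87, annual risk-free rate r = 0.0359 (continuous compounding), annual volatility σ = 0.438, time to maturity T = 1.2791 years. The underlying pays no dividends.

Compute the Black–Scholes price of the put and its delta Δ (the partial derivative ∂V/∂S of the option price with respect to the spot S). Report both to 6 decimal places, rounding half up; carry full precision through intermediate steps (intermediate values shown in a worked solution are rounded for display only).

σ√T = 0.438·√1.2791 = 0.495366
d₁ = (ln(S/K) + (r+σ²/2)T) / (σ√T) = (ln(152.75/116.87) + (0.0359+0.438²/2)·1.2791) / 0.495366 = (0.267740 + 0.168614) / 0.495366 = 0.880871
d₂ = d₁ − σ√T = 0.880871 − 0.495366 = 0.385505
e^{−rT} = e^{−0.0359·1.2791} = 0.955119
N(−d₁) = 0.189194,  N(−d₂) = 0.349932
Put price V = K·e^{−rT}·N(−d₂) − S·N(−d₁) = 39.061013 − 28.899339 = 10.161673
Δ = −N(−d₁) = -0.189194

price = 10.161673
Δ = -0.189194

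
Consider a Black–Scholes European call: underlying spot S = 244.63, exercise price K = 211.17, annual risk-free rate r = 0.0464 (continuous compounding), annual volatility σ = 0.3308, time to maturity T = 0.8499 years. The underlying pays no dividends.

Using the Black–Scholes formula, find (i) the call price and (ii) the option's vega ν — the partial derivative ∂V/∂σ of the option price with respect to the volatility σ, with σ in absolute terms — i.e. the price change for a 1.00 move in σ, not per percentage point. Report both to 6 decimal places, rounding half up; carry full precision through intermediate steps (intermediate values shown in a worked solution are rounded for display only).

σ√T = 0.3308·√0.8499 = 0.304965
d₁ = (ln(S/K) + (r+σ²/2)T) / (σ√T) = (ln(244.63/211.17) + (0.0464+0.3308²/2)·0.8499) / 0.304965 = (0.147083 + 0.085937) / 0.304965 = 0.764090
d₂ = d₁ − σ√T = 0.764090 − 0.304965 = 0.459126
e^{−rT} = e^{−0.0464·0.8499} = 0.961332
N(d₁) = 0.777593,  N(d₂) = 0.676928
Call price V = S·N(d₁) − K·e^{−rT}·N(d₂) = 190.222632 − 137.419426 = 52.803206
φ(d₁) = (1/√(2π))·e^{−d₁²/2} = 0.297942
ν = S·φ(d₁)·√T = 67.193276

price = 52.803206
ν = 67.193276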